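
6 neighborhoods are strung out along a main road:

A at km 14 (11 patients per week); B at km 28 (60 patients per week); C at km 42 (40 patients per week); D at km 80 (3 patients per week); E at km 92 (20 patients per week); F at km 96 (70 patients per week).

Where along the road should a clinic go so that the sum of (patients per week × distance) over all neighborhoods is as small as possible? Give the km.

x = 42

For a sum of weighted absolute distances on a line, the optimum is the weighted median (not the mean). Total weight W = 204; half-weight = 102.
Sort by position and accumulate weight:
  km 14 (A, w=11) → cum 11
  km 28 (B, w=60) → cum 71
  km 42 (C, w=40) → cum 111  ≥ 102 → median here
  km 80 (D, w=3) → cum 114
  km 92 (E, w=20) → cum 134
  km 96 (F, w=70) → cum 204
Optimal location: km 42.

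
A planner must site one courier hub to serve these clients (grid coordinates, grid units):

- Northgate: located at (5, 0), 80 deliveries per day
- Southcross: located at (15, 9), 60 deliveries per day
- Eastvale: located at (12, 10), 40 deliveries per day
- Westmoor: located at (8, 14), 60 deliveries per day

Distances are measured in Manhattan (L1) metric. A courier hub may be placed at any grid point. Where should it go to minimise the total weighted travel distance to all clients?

(8, 9)

Manhattan distance separates: Σwᵢ(|x−xᵢ|+|y−yᵢ|) = Σwᵢ|x−xᵢ| + Σwᵢ|y−yᵢ|, so x and y are optimised independently as 1-D weighted medians.
Total weight W = 240; half = 120.
x-coordinate, sorted with cumulative weight:
  x=5 (Northgate, w=80) cum 80
  x=8 (Westmoor, w=60) cum 140  ← median
  x=12 (Eastvale, w=40) cum 180
  x=15 (Southcross, w=60) cum 240
⇒ x* = 8
y-coordinate, sorted with cumulative weight:
  y=0 (Northgate, w=80) cum 80
  y=9 (Southcross, w=60) cum 140  ← median
  y=10 (Eastvale, w=40) cum 180
  y=14 (Westmoor, w=60) cum 240
⇒ y* = 9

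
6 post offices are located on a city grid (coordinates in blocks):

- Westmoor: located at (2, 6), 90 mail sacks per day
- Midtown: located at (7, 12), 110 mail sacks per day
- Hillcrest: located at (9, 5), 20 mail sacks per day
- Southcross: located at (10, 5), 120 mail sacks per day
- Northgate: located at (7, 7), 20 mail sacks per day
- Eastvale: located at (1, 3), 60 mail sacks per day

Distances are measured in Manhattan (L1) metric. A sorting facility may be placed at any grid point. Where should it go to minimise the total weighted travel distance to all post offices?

(7, 6)

Manhattan distance separates: Σwᵢ(|x−xᵢ|+|y−yᵢ|) = Σwᵢ|x−xᵢ| + Σwᵢ|y−yᵢ|, so x and y are optimised independently as 1-D weighted medians.
Total weight W = 420; half = 210.
x-coordinate, sorted with cumulative weight:
  x=1 (Eastvale, w=60) cum 60
  x=2 (Westmoor, w=90) cum 150
  x=7 (Midtown, w=110) cum 260  ← median
  x=7 (Northgate, w=20) cum 280
  x=9 (Hillcrest, w=20) cum 300
  x=10 (Southcross, w=120) cum 420
⇒ x* = 7
y-coordinate, sorted with cumulative weight:
  y=3 (Eastvale, w=60) cum 60
  y=5 (Hillcrest, w=20) cum 80
  y=5 (Southcross, w=120) cum 200
  y=6 (Westmoor, w=90) cum 290  ← median
  y=7 (Northgate, w=20) cum 310
  y=12 (Midtown, w=110) cum 420
⇒ y* = 6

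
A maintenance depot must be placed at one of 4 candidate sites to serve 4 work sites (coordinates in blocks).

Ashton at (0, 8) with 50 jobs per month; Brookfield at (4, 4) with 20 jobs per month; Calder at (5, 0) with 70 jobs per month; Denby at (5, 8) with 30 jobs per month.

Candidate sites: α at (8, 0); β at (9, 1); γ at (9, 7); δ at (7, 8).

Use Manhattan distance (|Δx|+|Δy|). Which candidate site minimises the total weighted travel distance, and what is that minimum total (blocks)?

δ, total 1250 blocks

Total weighted distance at each candidate:
  α (8, 0): total = 1500
  β (9, 1): total = 1640
  γ (9, 7): total = 1580
  δ (7, 8): total = 1250
Minimum is at δ with total 1250 blocks.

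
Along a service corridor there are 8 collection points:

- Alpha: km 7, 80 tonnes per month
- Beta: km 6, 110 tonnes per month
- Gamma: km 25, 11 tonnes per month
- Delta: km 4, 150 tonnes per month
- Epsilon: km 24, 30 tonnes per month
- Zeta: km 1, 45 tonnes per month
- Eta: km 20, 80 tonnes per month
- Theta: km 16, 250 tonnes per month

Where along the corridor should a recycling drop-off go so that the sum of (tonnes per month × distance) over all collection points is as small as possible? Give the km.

For a sum of weighted absolute distances on a line, the optimum is the weighted median (not the mean). Total weight W = 756; half-weight = 378.
Sort by position and accumulate weight:
  km 1 (Zeta, w=45) → cum 45
  km 4 (Delta, w=150) → cum 195
  km 6 (Beta, w=110) → cum 305
  km 7 (Alpha, w=80) → cum 385  ≥ 378 → median here
  km 16 (Theta, w=250) → cum 635
  km 20 (Eta, w=80) → cum 715
  km 24 (Epsilon, w=30) → cum 745
  km 25 (Gamma, w=11) → cum 756
Optimal location: km 7.

x = 7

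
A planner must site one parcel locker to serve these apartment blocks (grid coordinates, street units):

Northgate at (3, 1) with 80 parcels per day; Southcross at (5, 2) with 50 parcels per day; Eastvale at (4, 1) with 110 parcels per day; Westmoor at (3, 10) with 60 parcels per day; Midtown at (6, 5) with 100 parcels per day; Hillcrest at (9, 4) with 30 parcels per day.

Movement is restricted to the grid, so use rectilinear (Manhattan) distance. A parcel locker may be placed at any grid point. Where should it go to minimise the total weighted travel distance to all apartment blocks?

Manhattan distance separates: Σwᵢ(|x−xᵢ|+|y−yᵢ|) = Σwᵢ|x−xᵢ| + Σwᵢ|y−yᵢ|, so x and y are optimised independently as 1-D weighted medians.
Total weight W = 430; half = 215.
x-coordinate, sorted with cumulative weight:
  x=3 (Northgate, w=80) cum 80
  x=3 (Westmoor, w=60) cum 140
  x=4 (Eastvale, w=110) cum 250  ← median
  x=5 (Southcross, w=50) cum 300
  x=6 (Midtown, w=100) cum 400
  x=9 (Hillcrest, w=30) cum 430
⇒ x* = 4
y-coordinate, sorted with cumulative weight:
  y=1 (Northgate, w=80) cum 80
  y=1 (Eastvale, w=110) cum 190
  y=2 (Southcross, w=50) cum 240  ← median
  y=4 (Hillcrest, w=30) cum 270
  y=5 (Midtown, w=100) cum 370
  y=10 (Westmoor, w=60) cum 430
⇒ y* = 2

(4, 2)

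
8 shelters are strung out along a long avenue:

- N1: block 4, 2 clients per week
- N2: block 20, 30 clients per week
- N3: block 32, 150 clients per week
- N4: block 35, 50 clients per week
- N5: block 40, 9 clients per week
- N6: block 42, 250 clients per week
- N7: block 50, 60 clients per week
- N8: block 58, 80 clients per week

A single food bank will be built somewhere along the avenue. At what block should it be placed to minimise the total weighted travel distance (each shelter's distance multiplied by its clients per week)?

For a sum of weighted absolute distances on a line, the optimum is the weighted median (not the mean). Total weight W = 631; half-weight = 315.5.
Sort by position and accumulate weight:
  block 4 (N1, w=2) → cum 2
  block 20 (N2, w=30) → cum 32
  block 32 (N3, w=150) → cum 182
  block 35 (N4, w=50) → cum 232
  block 40 (N5, w=9) → cum 241
  block 42 (N6, w=250) → cum 491  ≥ 315.5 → median here
  block 50 (N7, w=60) → cum 551
  block 58 (N8, w=80) → cum 631
Optimal location: block 42.

x = 42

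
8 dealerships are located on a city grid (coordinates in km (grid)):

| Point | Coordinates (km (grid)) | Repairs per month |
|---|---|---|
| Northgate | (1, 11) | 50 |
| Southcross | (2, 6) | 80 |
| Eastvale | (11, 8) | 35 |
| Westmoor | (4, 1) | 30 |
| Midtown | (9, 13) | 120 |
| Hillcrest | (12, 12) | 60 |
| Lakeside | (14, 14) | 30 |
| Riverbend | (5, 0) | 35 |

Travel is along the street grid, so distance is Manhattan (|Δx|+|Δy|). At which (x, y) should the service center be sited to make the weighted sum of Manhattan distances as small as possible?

Manhattan distance separates: Σwᵢ(|x−xᵢ|+|y−yᵢ|) = Σwᵢ|x−xᵢ| + Σwᵢ|y−yᵢ|, so x and y are optimised independently as 1-D weighted medians.
Total weight W = 440; half = 220.
x-coordinate, sorted with cumulative weight:
  x=1 (Northgate, w=50) cum 50
  x=2 (Southcross, w=80) cum 130
  x=4 (Westmoor, w=30) cum 160
  x=5 (Riverbend, w=35) cum 195
  x=9 (Midtown, w=120) cum 315  ← median
  x=11 (Eastvale, w=35) cum 350
  x=12 (Hillcrest, w=60) cum 410
  x=14 (Lakeside, w=30) cum 440
⇒ x* = 9
y-coordinate, sorted with cumulative weight:
  y=0 (Riverbend, w=35) cum 35
  y=1 (Westmoor, w=30) cum 65
  y=6 (Southcross, w=80) cum 145
  y=8 (Eastvale, w=35) cum 180
  y=11 (Northgate, w=50) cum 230  ← median
  y=12 (Hillcrest, w=60) cum 290
  y=13 (Midtown, w=120) cum 410
  y=14 (Lakeside, w=30) cum 440
⇒ y* = 11

(9, 11)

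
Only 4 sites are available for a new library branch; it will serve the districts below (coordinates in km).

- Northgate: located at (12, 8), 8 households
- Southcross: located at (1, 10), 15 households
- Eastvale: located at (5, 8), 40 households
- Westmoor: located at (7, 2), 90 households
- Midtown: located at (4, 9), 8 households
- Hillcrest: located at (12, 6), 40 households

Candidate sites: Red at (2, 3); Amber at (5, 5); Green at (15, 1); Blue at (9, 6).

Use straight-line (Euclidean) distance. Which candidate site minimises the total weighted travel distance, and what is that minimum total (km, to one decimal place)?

Blue, total 911.0 km

Total weighted distance at each candidate:
  Red (2, 3): total = 1355.9
  Amber (5, 5): total = 917.3
  Green (15, 1): total = 1866.5
  Blue (9, 6): total = 911.0
Minimum is at Blue with total 911.0 km.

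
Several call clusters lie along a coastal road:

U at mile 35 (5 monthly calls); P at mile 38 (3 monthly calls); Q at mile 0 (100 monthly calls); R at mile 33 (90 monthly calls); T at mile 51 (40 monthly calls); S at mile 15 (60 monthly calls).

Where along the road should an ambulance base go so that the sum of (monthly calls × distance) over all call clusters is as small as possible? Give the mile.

For a sum of weighted absolute distances on a line, the optimum is the weighted median (not the mean). Total weight W = 298; half-weight = 149.
Sort by position and accumulate weight:
  mile 0 (Q, w=100) → cum 100
  mile 15 (S, w=60) → cum 160  ≥ 149 → median here
  mile 33 (R, w=90) → cum 250
  mile 35 (U, w=5) → cum 255
  mile 38 (P, w=3) → cum 258
  mile 51 (T, w=40) → cum 298
Optimal location: mile 15.

x = 15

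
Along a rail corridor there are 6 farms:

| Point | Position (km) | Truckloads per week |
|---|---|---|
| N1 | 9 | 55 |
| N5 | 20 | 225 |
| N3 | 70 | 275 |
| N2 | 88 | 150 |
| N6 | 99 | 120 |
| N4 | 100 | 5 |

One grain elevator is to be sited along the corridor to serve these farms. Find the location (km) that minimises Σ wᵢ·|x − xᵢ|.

For a sum of weighted absolute distances on a line, the optimum is the weighted median (not the mean). Total weight W = 830; half-weight = 415.
Sort by position and accumulate weight:
  km 9 (N1, w=55) → cum 55
  km 20 (N5, w=225) → cum 280
  km 70 (N3, w=275) → cum 555  ≥ 415 → median here
  km 88 (N2, w=150) → cum 705
  km 99 (N6, w=120) → cum 825
  km 100 (N4, w=5) → cum 830
Optimal location: km 70.

x = 70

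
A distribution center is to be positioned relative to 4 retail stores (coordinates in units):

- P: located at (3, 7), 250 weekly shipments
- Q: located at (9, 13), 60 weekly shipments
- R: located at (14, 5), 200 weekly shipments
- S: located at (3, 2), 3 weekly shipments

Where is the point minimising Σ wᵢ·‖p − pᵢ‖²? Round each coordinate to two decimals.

The minimiser of Σwᵢ‖p−pᵢ‖² is the weighted centroid p* = (Σwᵢpᵢ)/(Σwᵢ).
Σwᵢ = 513.
Σwᵢxᵢ = 250·3 + 60·9 + 200·14 + 3·3 = 4099.
Σwᵢyᵢ = 250·7 + 60·13 + 200·5 + 3·2 = 3536.
x* = 4099/513 = 7.99, y* = 3536/513 = 6.89.

(7.99, 6.89)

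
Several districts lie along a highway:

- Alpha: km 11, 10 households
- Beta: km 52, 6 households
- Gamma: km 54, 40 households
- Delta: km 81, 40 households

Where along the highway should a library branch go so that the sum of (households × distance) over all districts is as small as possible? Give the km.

x = 54

For a sum of weighted absolute distances on a line, the optimum is the weighted median (not the mean). Total weight W = 96; half-weight = 48.
Sort by position and accumulate weight:
  km 11 (Alpha, w=10) → cum 10
  km 52 (Beta, w=6) → cum 16
  km 54 (Gamma, w=40) → cum 56  ≥ 48 → median here
  km 81 (Delta, w=40) → cum 96
Optimal location: km 54.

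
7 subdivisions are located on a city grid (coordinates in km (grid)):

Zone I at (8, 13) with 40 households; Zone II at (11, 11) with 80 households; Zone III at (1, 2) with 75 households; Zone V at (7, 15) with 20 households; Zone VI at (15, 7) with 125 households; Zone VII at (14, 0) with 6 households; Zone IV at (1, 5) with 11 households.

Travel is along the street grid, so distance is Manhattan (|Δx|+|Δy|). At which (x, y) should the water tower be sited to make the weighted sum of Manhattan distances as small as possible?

(11, 7)

Manhattan distance separates: Σwᵢ(|x−xᵢ|+|y−yᵢ|) = Σwᵢ|x−xᵢ| + Σwᵢ|y−yᵢ|, so x and y are optimised independently as 1-D weighted medians.
Total weight W = 357; half = 178.5.
x-coordinate, sorted with cumulative weight:
  x=1 (Zone III, w=75) cum 75
  x=1 (Zone IV, w=11) cum 86
  x=7 (Zone V, w=20) cum 106
  x=8 (Zone I, w=40) cum 146
  x=11 (Zone II, w=80) cum 226  ← median
  x=14 (Zone VII, w=6) cum 232
  x=15 (Zone VI, w=125) cum 357
⇒ x* = 11
y-coordinate, sorted with cumulative weight:
  y=0 (Zone VII, w=6) cum 6
  y=2 (Zone III, w=75) cum 81
  y=5 (Zone IV, w=11) cum 92
  y=7 (Zone VI, w=125) cum 217  ← median
  y=11 (Zone II, w=80) cum 297
  y=13 (Zone I, w=40) cum 337
  y=15 (Zone V, w=20) cum 357
⇒ y* = 7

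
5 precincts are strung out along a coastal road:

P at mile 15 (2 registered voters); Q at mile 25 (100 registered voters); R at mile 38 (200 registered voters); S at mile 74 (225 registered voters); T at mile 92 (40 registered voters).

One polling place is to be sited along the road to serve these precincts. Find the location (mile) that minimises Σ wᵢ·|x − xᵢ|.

For a sum of weighted absolute distances on a line, the optimum is the weighted median (not the mean). Total weight W = 567; half-weight = 283.5.
Sort by position and accumulate weight:
  mile 15 (P, w=2) → cum 2
  mile 25 (Q, w=100) → cum 102
  mile 38 (R, w=200) → cum 302  ≥ 283.5 → median here
  mile 74 (S, w=225) → cum 527
  mile 92 (T, w=40) → cum 567
Optimal location: mile 38.

x = 38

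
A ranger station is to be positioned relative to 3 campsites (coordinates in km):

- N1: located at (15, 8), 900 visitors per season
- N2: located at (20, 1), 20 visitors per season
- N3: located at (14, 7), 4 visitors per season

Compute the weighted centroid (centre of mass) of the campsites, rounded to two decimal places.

The minimiser of Σwᵢ‖p−pᵢ‖² is the weighted centroid p* = (Σwᵢpᵢ)/(Σwᵢ).
Σwᵢ = 924.
Σwᵢxᵢ = 900·15 + 20·20 + 4·14 = 13956.
Σwᵢyᵢ = 900·8 + 20·1 + 4·7 = 7248.
x* = 13956/924 = 15.10, y* = 7248/924 = 7.84.

(15.10, 7.84)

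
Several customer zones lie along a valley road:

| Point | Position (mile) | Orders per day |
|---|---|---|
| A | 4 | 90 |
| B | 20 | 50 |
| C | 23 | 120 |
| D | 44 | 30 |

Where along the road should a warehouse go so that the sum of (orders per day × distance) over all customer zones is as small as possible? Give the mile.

For a sum of weighted absolute distances on a line, the optimum is the weighted median (not the mean). Total weight W = 290; half-weight = 145.
Sort by position and accumulate weight:
  mile 4 (A, w=90) → cum 90
  mile 20 (B, w=50) → cum 140
  mile 23 (C, w=120) → cum 260  ≥ 145 → median here
  mile 44 (D, w=30) → cum 290
Optimal location: mile 23.

x = 23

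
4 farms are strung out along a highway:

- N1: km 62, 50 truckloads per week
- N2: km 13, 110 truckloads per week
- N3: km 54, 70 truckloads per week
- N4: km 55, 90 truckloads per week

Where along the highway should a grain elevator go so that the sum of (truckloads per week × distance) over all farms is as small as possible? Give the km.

For a sum of weighted absolute distances on a line, the optimum is the weighted median (not the mean). Total weight W = 320; half-weight = 160.
Sort by position and accumulate weight:
  km 13 (N2, w=110) → cum 110
  km 54 (N3, w=70) → cum 180  ≥ 160 → median here
  km 55 (N4, w=90) → cum 270
  km 62 (N1, w=50) → cum 320
Optimal location: km 54.

x = 54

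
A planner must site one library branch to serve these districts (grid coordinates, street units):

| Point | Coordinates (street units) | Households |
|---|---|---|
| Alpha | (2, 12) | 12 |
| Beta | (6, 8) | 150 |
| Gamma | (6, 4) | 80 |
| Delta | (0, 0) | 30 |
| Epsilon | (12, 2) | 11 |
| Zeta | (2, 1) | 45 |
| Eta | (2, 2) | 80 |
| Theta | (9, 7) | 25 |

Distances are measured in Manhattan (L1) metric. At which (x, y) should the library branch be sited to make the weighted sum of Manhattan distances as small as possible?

Manhattan distance separates: Σwᵢ(|x−xᵢ|+|y−yᵢ|) = Σwᵢ|x−xᵢ| + Σwᵢ|y−yᵢ|, so x and y are optimised independently as 1-D weighted medians.
Total weight W = 433; half = 216.5.
x-coordinate, sorted with cumulative weight:
  x=0 (Delta, w=30) cum 30
  x=2 (Alpha, w=12) cum 42
  x=2 (Zeta, w=45) cum 87
  x=2 (Eta, w=80) cum 167
  x=6 (Beta, w=150) cum 317  ← median
  x=6 (Gamma, w=80) cum 397
  x=9 (Theta, w=25) cum 422
  x=12 (Epsilon, w=11) cum 433
⇒ x* = 6
y-coordinate, sorted with cumulative weight:
  y=0 (Delta, w=30) cum 30
  y=1 (Zeta, w=45) cum 75
  y=2 (Epsilon, w=11) cum 86
  y=2 (Eta, w=80) cum 166
  y=4 (Gamma, w=80) cum 246  ← median
  y=7 (Theta, w=25) cum 271
  y=8 (Beta, w=150) cum 421
  y=12 (Alpha, w=12) cum 433
⇒ y* = 4

(6, 4)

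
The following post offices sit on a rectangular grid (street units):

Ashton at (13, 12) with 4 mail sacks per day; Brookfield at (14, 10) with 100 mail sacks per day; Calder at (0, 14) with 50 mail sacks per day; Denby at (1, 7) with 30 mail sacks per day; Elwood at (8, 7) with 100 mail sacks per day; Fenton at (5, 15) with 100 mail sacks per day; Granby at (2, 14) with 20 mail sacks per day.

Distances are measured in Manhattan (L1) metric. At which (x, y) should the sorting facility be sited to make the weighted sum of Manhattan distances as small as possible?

(8, 10)

Manhattan distance separates: Σwᵢ(|x−xᵢ|+|y−yᵢ|) = Σwᵢ|x−xᵢ| + Σwᵢ|y−yᵢ|, so x and y are optimised independently as 1-D weighted medians.
Total weight W = 404; half = 202.
x-coordinate, sorted with cumulative weight:
  x=0 (Calder, w=50) cum 50
  x=1 (Denby, w=30) cum 80
  x=2 (Granby, w=20) cum 100
  x=5 (Fenton, w=100) cum 200
  x=8 (Elwood, w=100) cum 300  ← median
  x=13 (Ashton, w=4) cum 304
  x=14 (Brookfield, w=100) cum 404
⇒ x* = 8
y-coordinate, sorted with cumulative weight:
  y=7 (Denby, w=30) cum 30
  y=7 (Elwood, w=100) cum 130
  y=10 (Brookfield, w=100) cum 230  ← median
  y=12 (Ashton, w=4) cum 234
  y=14 (Calder, w=50) cum 284
  y=14 (Granby, w=20) cum 304
  y=15 (Fenton, w=100) cum 404
⇒ y* = 10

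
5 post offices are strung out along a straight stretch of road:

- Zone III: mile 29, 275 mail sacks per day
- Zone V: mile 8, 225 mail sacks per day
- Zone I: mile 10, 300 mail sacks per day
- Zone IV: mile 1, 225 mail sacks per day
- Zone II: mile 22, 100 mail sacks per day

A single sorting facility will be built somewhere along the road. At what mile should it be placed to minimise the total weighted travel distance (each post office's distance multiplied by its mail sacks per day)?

For a sum of weighted absolute distances on a line, the optimum is the weighted median (not the mean). Total weight W = 1125; half-weight = 562.5.
Sort by position and accumulate weight:
  mile 1 (Zone IV, w=225) → cum 225
  mile 8 (Zone V, w=225) → cum 450
  mile 10 (Zone I, w=300) → cum 750  ≥ 562.5 → median here
  mile 22 (Zone II, w=100) → cum 850
  mile 29 (Zone III, w=275) → cum 1125
Optimal location: mile 10.

x = 10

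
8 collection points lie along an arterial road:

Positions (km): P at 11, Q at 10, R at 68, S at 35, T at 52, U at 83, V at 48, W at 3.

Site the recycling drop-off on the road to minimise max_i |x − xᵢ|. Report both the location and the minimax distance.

location 43, max distance 40

The 1-center on a line is the midpoint of the two extreme points: leftmost at 3, rightmost at 83.
Optimal location = (3 + 83)/2 = 43; maximum distance = (83 − 3)/2 = 40.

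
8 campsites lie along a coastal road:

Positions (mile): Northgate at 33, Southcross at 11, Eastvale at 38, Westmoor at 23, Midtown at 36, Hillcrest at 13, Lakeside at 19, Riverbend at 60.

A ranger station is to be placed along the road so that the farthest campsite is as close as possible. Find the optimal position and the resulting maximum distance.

location 35.5, max distance 24.5

The 1-center on a line is the midpoint of the two extreme points: leftmost at 11, rightmost at 60.
Optimal location = (11 + 60)/2 = 35.5; maximum distance = (60 − 11)/2 = 24.5.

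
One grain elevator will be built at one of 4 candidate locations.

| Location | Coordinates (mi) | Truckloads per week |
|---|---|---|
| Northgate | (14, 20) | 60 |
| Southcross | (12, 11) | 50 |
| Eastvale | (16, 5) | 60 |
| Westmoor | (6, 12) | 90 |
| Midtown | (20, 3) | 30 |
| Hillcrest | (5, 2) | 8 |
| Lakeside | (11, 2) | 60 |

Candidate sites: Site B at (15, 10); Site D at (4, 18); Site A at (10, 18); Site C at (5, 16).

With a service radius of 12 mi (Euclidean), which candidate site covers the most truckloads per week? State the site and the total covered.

Coverage radius r = 12 mi; a point is covered iff (Δx)²+(Δy)² ≤ 12² = 144.
  Site B (15, 10): covers {Northgate, Southcross, Eastvale, Westmoor, Midtown, Lakeside} → 350
  Site D (4, 18): covers {Northgate, Southcross, Westmoor} → 200
  Site A (10, 18): covers {Northgate, Southcross, Westmoor} → 200
  Site C (5, 16): covers {Northgate, Southcross, Westmoor} → 200
Maximum coverage at Site B: 350 truckloads per week.

Site B, covering 350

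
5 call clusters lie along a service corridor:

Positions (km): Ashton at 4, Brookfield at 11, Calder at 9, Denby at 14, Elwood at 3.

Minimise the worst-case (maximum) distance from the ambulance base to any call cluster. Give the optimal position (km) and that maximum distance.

The 1-center on a line is the midpoint of the two extreme points: leftmost at 3, rightmost at 14.
Optimal location = (3 + 14)/2 = 8.5; maximum distance = (14 − 3)/2 = 5.5.

location 8.5, max distance 5.5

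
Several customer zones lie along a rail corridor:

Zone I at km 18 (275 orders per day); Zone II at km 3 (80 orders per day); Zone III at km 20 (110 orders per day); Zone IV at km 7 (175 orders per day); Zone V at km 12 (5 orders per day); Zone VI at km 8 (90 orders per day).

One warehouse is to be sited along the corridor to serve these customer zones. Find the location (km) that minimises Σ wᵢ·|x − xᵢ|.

x = 18

For a sum of weighted absolute distances on a line, the optimum is the weighted median (not the mean). Total weight W = 735; half-weight = 367.5.
Sort by position and accumulate weight:
  km 3 (Zone II, w=80) → cum 80
  km 7 (Zone IV, w=175) → cum 255
  km 8 (Zone VI, w=90) → cum 345
  km 12 (Zone V, w=5) → cum 350
  km 18 (Zone I, w=275) → cum 625  ≥ 367.5 → median here
  km 20 (Zone III, w=110) → cum 735
Optimal location: km 18.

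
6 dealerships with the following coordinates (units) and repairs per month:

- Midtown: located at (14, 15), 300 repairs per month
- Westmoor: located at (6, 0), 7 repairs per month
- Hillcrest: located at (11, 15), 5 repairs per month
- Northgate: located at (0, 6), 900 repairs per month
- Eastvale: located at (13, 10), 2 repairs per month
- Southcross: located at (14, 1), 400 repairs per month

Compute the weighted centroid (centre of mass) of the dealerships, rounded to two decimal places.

(6.15, 6.44)

The minimiser of Σwᵢ‖p−pᵢ‖² is the weighted centroid p* = (Σwᵢpᵢ)/(Σwᵢ).
Σwᵢ = 1614.
Σwᵢxᵢ = 300·14 + 7·6 + 5·11 + 900·0 + 2·13 + 400·14 = 9923.
Σwᵢyᵢ = 300·15 + 7·0 + 5·15 + 900·6 + 2·10 + 400·1 = 10395.
x* = 9923/1614 = 6.15, y* = 10395/1614 = 6.44.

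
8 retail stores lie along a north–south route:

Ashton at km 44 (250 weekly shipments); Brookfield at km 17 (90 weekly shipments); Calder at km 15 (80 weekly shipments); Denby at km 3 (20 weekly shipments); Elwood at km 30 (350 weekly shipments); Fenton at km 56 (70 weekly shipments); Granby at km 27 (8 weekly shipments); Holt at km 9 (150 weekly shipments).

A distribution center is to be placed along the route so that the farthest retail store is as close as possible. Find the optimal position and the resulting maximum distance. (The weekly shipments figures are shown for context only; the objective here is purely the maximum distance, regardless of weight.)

The 1-center on a line is the midpoint of the two extreme points: leftmost at 3, rightmost at 56.
Optimal location = (3 + 56)/2 = 29.5; maximum distance = (56 − 3)/2 = 26.5.

location 29.5, max distance 26.5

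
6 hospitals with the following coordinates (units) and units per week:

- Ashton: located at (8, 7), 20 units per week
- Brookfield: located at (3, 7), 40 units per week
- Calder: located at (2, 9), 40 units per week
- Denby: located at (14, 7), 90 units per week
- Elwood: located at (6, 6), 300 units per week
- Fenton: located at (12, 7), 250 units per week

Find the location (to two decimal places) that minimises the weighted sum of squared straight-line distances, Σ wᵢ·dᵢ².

The minimiser of Σwᵢ‖p−pᵢ‖² is the weighted centroid p* = (Σwᵢpᵢ)/(Σwᵢ).
Σwᵢ = 740.
Σwᵢxᵢ = 20·8 + 40·3 + 40·2 + 90·14 + 300·6 + 250·12 = 6420.
Σwᵢyᵢ = 20·7 + 40·7 + 40·9 + 90·7 + 300·6 + 250·7 = 4960.
x* = 6420/740 = 8.68, y* = 4960/740 = 6.70.

(8.68, 6.70)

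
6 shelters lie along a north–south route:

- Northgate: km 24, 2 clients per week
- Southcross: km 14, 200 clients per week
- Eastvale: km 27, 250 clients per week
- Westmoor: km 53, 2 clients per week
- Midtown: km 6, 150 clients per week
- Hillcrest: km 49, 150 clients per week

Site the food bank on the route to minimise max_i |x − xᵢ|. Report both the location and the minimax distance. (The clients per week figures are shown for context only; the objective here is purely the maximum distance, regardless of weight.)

location 29.5, max distance 23.5

The 1-center on a line is the midpoint of the two extreme points: leftmost at 6, rightmost at 53.
Optimal location = (6 + 53)/2 = 29.5; maximum distance = (53 − 6)/2 = 23.5.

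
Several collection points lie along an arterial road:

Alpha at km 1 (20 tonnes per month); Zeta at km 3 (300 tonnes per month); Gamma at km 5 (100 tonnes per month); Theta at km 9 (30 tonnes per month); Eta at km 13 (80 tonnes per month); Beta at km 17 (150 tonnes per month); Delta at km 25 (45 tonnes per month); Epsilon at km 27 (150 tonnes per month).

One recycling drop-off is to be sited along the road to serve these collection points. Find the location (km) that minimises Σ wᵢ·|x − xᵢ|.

x = 9

For a sum of weighted absolute distances on a line, the optimum is the weighted median (not the mean). Total weight W = 875; half-weight = 437.5.
Sort by position and accumulate weight:
  km 1 (Alpha, w=20) → cum 20
  km 3 (Zeta, w=300) → cum 320
  km 5 (Gamma, w=100) → cum 420
  km 9 (Theta, w=30) → cum 450  ≥ 437.5 → median here
  km 13 (Eta, w=80) → cum 530
  km 17 (Beta, w=150) → cum 680
  km 25 (Delta, w=45) → cum 725
  km 27 (Epsilon, w=150) → cum 875
Optimal location: km 9.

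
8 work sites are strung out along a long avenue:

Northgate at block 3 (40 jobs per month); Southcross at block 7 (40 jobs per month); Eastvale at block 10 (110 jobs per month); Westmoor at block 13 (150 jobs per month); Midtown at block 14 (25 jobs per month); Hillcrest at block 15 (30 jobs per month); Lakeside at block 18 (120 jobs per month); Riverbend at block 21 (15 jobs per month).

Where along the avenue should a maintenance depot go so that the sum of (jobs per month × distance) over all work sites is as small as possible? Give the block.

x = 13

For a sum of weighted absolute distances on a line, the optimum is the weighted median (not the mean). Total weight W = 530; half-weight = 265.
Sort by position and accumulate weight:
  block 3 (Northgate, w=40) → cum 40
  block 7 (Southcross, w=40) → cum 80
  block 10 (Eastvale, w=110) → cum 190
  block 13 (Westmoor, w=150) → cum 340  ≥ 265 → median here
  block 14 (Midtown, w=25) → cum 365
  block 15 (Hillcrest, w=30) → cum 395
  block 18 (Lakeside, w=120) → cum 515
  block 21 (Riverbend, w=15) → cum 530
Optimal location: block 13.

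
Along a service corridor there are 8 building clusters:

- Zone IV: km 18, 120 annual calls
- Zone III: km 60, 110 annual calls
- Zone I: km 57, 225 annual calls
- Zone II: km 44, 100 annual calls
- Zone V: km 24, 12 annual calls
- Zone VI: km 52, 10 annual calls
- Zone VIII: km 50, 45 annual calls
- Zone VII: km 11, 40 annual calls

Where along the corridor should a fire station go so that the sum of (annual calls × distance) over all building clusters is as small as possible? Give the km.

x = 57

For a sum of weighted absolute distances on a line, the optimum is the weighted median (not the mean). Total weight W = 662; half-weight = 331.
Sort by position and accumulate weight:
  km 11 (Zone VII, w=40) → cum 40
  km 18 (Zone IV, w=120) → cum 160
  km 24 (Zone V, w=12) → cum 172
  km 44 (Zone II, w=100) → cum 272
  km 50 (Zone VIII, w=45) → cum 317
  km 52 (Zone VI, w=10) → cum 327
  km 57 (Zone I, w=225) → cum 552  ≥ 331 → median here
  km 60 (Zone III, w=110) → cum 662
Optimal location: km 57.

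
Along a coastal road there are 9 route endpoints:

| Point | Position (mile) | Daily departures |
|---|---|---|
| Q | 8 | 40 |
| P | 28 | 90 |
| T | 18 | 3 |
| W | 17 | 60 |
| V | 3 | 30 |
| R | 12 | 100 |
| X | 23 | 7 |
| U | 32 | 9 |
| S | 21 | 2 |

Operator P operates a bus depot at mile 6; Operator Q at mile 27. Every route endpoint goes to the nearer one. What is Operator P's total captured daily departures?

170

The indifferent point is the midpoint (6+27)/2 = 16.5; route endpoints left of it (closer to Operator P at 6) go to Operator P, those right go to Operator Q.
  V at 3 (w=30) → Operator P
  Q at 8 (w=40) → Operator P
  R at 12 (w=100) → Operator P
  W at 17 (w=60) → Operator Q
  T at 18 (w=3) → Operator Q
  S at 21 (w=2) → Operator Q
  X at 23 (w=7) → Operator Q
  P at 28 (w=90) → Operator Q
  U at 32 (w=9) → Operator Q
Operator P captures 170; Operator Q captures 171.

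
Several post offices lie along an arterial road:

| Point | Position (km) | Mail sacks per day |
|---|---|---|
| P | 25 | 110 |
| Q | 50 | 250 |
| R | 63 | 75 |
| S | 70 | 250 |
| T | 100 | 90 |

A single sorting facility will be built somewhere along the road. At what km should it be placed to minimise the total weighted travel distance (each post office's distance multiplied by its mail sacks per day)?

For a sum of weighted absolute distances on a line, the optimum is the weighted median (not the mean). Total weight W = 775; half-weight = 387.5.
Sort by position and accumulate weight:
  km 25 (P, w=110) → cum 110
  km 50 (Q, w=250) → cum 360
  km 63 (R, w=75) → cum 435  ≥ 387.5 → median here
  km 70 (S, w=250) → cum 685
  km 100 (T, w=90) → cum 775
Optimal location: km 63.

x = 63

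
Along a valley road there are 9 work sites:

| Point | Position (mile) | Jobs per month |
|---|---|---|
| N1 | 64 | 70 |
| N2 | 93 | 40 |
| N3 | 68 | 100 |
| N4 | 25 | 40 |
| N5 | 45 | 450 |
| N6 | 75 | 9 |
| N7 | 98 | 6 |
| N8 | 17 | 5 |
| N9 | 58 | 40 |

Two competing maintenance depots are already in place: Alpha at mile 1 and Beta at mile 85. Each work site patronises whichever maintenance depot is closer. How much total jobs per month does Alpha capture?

The indifferent point is the midpoint (1+85)/2 = 43; work sites left of it (closer to Alpha at 1) go to Alpha, those right go to Beta.
  N8 at 17 (w=5) → Alpha
  N4 at 25 (w=40) → Alpha
  N5 at 45 (w=450) → Beta
  N9 at 58 (w=40) → Beta
  N1 at 64 (w=70) → Beta
  N3 at 68 (w=100) → Beta
  N6 at 75 (w=9) → Beta
  N2 at 93 (w=40) → Beta
  N7 at 98 (w=6) → Beta
Alpha captures 45; Beta captures 715.

45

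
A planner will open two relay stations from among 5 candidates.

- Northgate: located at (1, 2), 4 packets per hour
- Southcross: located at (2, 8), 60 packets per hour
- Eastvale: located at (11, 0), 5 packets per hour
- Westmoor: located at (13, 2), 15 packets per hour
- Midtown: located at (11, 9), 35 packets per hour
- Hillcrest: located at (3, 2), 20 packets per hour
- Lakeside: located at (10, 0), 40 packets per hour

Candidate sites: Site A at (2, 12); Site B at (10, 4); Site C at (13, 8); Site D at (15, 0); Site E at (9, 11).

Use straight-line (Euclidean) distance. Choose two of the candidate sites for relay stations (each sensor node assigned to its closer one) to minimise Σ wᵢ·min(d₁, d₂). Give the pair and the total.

Evaluate every pair (each demand assigned to the nearer of the two):
  {Site A, Site B}: total = 835.6
  {Site B, Site E}: total = 973.1
  {Site B, Site C}: total = 1032.1
  {Site A, Site C}: total = 1032.5
  {Site A, Site D}: total = 1075.7
  {Site D, Site E}: total = 1082.9
  {Site B, Site D}: total = 1120.0
  {Site A, Site E}: total = 1225.6
  {Site C, Site E}: total = 1272.7
  {Site C, Site D}: total = 1287.6
Best pair: {Site A, Site B} with total 835.6.

{Site A, Site B}, total 835.6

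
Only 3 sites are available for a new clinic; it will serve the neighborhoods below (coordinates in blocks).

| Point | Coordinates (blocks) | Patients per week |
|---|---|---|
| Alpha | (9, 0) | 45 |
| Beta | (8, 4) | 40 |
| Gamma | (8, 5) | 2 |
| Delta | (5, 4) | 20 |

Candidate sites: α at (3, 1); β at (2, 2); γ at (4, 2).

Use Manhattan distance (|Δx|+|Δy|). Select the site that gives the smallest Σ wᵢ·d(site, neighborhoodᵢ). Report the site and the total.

Total weighted distance at each candidate:
  α (3, 1): total = 753
  β (2, 2): total = 843
  γ (4, 2): total = 629
Minimum is at γ with total 629 blocks.

γ, total 629 blocks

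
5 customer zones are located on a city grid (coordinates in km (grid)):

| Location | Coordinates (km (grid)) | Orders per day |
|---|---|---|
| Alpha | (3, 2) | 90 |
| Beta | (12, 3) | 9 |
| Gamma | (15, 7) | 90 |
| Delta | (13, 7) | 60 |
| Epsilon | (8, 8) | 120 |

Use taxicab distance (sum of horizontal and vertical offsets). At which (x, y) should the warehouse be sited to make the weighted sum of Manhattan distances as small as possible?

Manhattan distance separates: Σwᵢ(|x−xᵢ|+|y−yᵢ|) = Σwᵢ|x−xᵢ| + Σwᵢ|y−yᵢ|, so x and y are optimised independently as 1-D weighted medians.
Total weight W = 369; half = 184.5.
x-coordinate, sorted with cumulative weight:
  x=3 (Alpha, w=90) cum 90
  x=8 (Epsilon, w=120) cum 210  ← median
  x=12 (Beta, w=9) cum 219
  x=13 (Delta, w=60) cum 279
  x=15 (Gamma, w=90) cum 369
⇒ x* = 8
y-coordinate, sorted with cumulative weight:
  y=2 (Alpha, w=90) cum 90
  y=3 (Beta, w=9) cum 99
  y=7 (Gamma, w=90) cum 189  ← median
  y=7 (Delta, w=60) cum 249
  y=8 (Epsilon, w=120) cum 369
⇒ y* = 7

(8, 7)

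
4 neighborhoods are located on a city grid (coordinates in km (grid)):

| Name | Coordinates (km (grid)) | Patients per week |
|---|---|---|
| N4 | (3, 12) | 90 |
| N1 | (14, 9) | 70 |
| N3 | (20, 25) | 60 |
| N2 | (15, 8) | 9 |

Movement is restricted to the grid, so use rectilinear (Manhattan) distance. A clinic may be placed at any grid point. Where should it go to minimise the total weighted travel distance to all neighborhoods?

(14, 12)

Manhattan distance separates: Σwᵢ(|x−xᵢ|+|y−yᵢ|) = Σwᵢ|x−xᵢ| + Σwᵢ|y−yᵢ|, so x and y are optimised independently as 1-D weighted medians.
Total weight W = 229; half = 114.5.
x-coordinate, sorted with cumulative weight:
  x=3 (N4, w=90) cum 90
  x=14 (N1, w=70) cum 160  ← median
  x=15 (N2, w=9) cum 169
  x=20 (N3, w=60) cum 229
⇒ x* = 14
y-coordinate, sorted with cumulative weight:
  y=8 (N2, w=9) cum 9
  y=9 (N1, w=70) cum 79
  y=12 (N4, w=90) cum 169  ← median
  y=25 (N3, w=60) cum 229
⇒ y* = 12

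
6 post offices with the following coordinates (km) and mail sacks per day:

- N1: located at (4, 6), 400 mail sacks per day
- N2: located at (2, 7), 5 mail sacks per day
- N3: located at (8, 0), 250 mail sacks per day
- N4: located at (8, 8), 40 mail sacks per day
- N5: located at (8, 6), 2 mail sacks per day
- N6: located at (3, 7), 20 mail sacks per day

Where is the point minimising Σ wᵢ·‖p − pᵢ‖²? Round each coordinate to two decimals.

(5.59, 4.05)

The minimiser of Σwᵢ‖p−pᵢ‖² is the weighted centroid p* = (Σwᵢpᵢ)/(Σwᵢ).
Σwᵢ = 717.
Σwᵢxᵢ = 400·4 + 5·2 + 250·8 + 40·8 + 2·8 + 20·3 = 4006.
Σwᵢyᵢ = 400·6 + 5·7 + 250·0 + 40·8 + 2·6 + 20·7 = 2907.
x* = 4006/717 = 5.59, y* = 2907/717 = 4.05.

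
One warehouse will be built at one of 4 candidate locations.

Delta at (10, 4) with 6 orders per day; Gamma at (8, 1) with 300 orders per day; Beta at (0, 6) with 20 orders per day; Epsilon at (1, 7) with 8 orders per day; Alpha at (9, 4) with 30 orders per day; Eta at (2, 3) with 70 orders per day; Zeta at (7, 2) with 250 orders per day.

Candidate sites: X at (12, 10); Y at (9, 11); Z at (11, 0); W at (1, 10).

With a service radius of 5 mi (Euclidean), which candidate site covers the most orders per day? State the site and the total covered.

Coverage radius r = 5 mi; a point is covered iff (Δx)²+(Δy)² ≤ 5² = 25.
  X (12, 10): covers {none} → 0
  Y (9, 11): covers {none} → 0
  Z (11, 0): covers {Delta, Gamma, Alpha, Zeta} → 586
  W (1, 10): covers {Beta, Epsilon} → 28
Maximum coverage at Z: 586 orders per day.

Z, covering 586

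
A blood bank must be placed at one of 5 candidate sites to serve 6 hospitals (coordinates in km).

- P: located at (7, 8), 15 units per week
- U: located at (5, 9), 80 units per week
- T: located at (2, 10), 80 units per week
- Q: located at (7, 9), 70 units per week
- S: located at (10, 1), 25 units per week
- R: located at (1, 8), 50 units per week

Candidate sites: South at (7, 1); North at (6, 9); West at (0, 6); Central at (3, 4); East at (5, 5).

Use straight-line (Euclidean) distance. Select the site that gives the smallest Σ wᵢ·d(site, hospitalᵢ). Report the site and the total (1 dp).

Total weighted distance at each candidate:
  South (7, 1): total = 2684.3
  North (6, 9): total = 979.6
  West (0, 6): total = 1857.9
  Central (3, 4): total = 1864.5
  East (5, 5): total = 1563.7
Minimum is at North with total 979.6 km.

North, total 979.6 km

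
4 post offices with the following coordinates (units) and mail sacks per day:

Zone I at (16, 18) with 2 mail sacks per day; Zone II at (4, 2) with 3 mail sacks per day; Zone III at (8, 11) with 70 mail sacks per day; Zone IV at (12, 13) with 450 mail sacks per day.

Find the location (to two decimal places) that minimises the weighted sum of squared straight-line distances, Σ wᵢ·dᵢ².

The minimiser of Σwᵢ‖p−pᵢ‖² is the weighted centroid p* = (Σwᵢpᵢ)/(Σwᵢ).
Σwᵢ = 525.
Σwᵢxᵢ = 2·16 + 3·4 + 70·8 + 450·12 = 6004.
Σwᵢyᵢ = 2·18 + 3·2 + 70·11 + 450·13 = 6662.
x* = 6004/525 = 11.44, y* = 6662/525 = 12.69.

(11.44, 12.69)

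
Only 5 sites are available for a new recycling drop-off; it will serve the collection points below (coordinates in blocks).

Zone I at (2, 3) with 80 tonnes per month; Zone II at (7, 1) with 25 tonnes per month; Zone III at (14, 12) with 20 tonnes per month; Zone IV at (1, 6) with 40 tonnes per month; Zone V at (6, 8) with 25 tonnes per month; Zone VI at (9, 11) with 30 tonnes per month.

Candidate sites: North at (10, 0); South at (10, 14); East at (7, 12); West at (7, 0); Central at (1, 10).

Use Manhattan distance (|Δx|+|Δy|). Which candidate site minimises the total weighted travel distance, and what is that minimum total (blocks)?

Central, total 1920 blocks

Total weighted distance at each candidate:
  North (10, 0): total = 2560
  South (10, 14): total = 3090
  East (7, 12): total = 2230
  West (7, 0): total = 2140
  Central (1, 10): total = 1920
Minimum is at Central with total 1920 blocks.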